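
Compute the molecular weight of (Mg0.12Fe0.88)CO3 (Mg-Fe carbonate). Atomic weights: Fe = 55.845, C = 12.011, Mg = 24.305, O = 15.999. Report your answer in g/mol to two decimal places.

The formula mass is the sum 0.12·24.305 + 0.88·55.845 + 1·12.011 + 3·15.999.

112.07 g/mol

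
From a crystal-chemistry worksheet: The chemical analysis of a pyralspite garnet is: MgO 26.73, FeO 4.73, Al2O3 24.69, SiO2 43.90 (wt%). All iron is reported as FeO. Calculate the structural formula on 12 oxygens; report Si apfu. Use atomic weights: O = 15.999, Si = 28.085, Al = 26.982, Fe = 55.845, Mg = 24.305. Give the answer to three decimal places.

3.006 Si apfu

26.73 wt% MgO ÷ 40.304 g/mol = 0.66321 mol, giving 0.66321 Mg and 0.66321 O.
4.73 wt% FeO ÷ 71.844 g/mol = 0.06584 mol, giving 0.06584 Fe and 0.06584 O.
24.69 wt% Al2O3 ÷ 101.961 g/mol = 0.24215 mol, giving 0.48430 Al and 0.72645 O.
43.90 wt% SiO2 ÷ 60.083 g/mol = 0.73066 mol, giving 0.73066 Si and 1.46132 O.
Oxygen sums to 2.91682; scaling by 12/2.91682 = 4.11407 puts the formula on 12 O.
Si: 0.73066 × 4.11407 = 3.006 atoms per formula unit.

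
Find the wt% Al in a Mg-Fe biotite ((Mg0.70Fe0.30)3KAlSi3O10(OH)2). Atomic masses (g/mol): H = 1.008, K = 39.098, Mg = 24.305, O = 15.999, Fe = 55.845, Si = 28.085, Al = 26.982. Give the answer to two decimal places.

M((Mg0.70Fe0.30)3KAlSi3O10(OH)2) = 445.640 g/mol.
Al contributes 1 × 26.982 = 26.982 g per mole.
26.982/445.640 = 0.0605 → 6.05%.

6.05 wt%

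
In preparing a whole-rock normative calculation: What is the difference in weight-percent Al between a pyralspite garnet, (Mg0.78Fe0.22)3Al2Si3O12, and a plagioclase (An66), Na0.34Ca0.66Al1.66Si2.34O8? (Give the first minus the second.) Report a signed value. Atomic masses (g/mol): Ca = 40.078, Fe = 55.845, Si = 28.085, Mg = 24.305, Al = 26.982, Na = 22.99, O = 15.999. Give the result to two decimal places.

Al in (Mg0.78Fe0.22)3Al2Si3O12: molar mass 423.938 g/mol; 2×26.982 = 53.964 g → 12.73 wt%.
Al in Na0.34Ca0.66Al1.66Si2.34O8: molar mass 272.769 g/mol; 1.66×26.982 = 44.790 g → 16.42 wt%.
Difference = 12.73 − 16.42 = -3.69 percentage points.

-3.69 percentage points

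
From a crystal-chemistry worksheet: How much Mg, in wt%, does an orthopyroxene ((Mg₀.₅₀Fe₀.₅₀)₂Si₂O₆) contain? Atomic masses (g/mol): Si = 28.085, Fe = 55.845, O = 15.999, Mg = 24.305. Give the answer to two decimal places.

10.46 wt%

Formula mass = 1*24.305 + 1*55.845 + 2*28.085 + 6*15.999 = 232.314 g/mol, of which 24.305 g is Mg.
So Mg makes up 24.305/232.314 = 0.1046 of the mass, i.e. 10.46%.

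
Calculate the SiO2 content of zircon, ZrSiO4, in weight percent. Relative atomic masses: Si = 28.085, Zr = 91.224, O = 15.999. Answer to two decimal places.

Formula mass = 183.305 g/mol.
1 Si → 1.0000 mol SiO2 per formula unit; M(SiO2) = 60.083, so SiO2 mass = 60.083 g.
60.083/183.305 × 100 = 32.78 wt%.

32.78 wt%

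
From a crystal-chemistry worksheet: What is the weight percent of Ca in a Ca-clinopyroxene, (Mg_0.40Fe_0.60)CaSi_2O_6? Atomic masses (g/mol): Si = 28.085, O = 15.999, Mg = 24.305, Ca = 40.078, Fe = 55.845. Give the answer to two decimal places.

M((Mg_0.40Fe_0.60)CaSi_2O_6) = 235.471 g/mol.
Ca contributes 1 × 40.078 = 40.078 g per mole.
40.078/235.471 = 0.1702 → 17.02%.

17.02 mass %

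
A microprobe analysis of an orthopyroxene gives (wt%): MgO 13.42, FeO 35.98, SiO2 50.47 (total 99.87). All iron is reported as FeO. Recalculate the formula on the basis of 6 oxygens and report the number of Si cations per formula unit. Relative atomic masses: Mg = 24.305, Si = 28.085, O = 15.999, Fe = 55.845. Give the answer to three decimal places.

MgO (M=40.304): mol = 0.33297; Mg = 0.33297, O = 0.33297.
FeO (M=71.844): mol = 0.50081; Fe = 0.50081, O = 0.50081.
SiO2 (M=60.083): mol = 0.84000; Si = 0.84000, O = 1.68000.
ΣO = 2.51378; factor = 6/ΣO = 2.38684.
Si apfu = 0.84000 × 2.38684 = 2.005.

2.005 Si apfu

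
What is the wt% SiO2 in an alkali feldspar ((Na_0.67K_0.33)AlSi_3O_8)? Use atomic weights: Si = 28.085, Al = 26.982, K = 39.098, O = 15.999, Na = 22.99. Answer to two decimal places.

Molar mass of (Na_0.67K_0.33)AlSi_3O_8 = 0.67×22.99 + 0.33×39.098 + 1×26.982 + 3×28.085 + 8×15.999 = 267.535 g/mol.
Each formula unit contains 3 Si, equivalent to 3/1 = 3.0000 mol SiO2.
M(SiO2) = 1×28.085 + 2×15.999 = 60.083 g/mol.
Mass of SiO2 per formula unit = 3.0000 × 60.083 = 180.249 g.
SiO2 wt% = 180.249 / 267.535 × 100 = 67.37%.

67.37 wt%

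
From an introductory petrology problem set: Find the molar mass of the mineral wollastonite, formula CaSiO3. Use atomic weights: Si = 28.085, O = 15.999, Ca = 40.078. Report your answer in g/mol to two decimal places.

The formula mass is the sum 1·40.078 + 1·28.085 + 3·15.999.

116.16 g/mol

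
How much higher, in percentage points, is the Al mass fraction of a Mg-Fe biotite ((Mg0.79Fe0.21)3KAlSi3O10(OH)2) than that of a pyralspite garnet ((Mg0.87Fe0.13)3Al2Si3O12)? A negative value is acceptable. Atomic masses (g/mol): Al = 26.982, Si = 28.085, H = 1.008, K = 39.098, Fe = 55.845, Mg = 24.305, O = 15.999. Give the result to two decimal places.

M((Mg0.79Fe0.21)3KAlSi3O10(OH)2) = 437.124 g/mol, so wt% Al = 26.982/437.124 × 100 = 6.17%.
M((Mg0.87Fe0.13)3Al2Si3O12) = 415.423 g/mol, so wt% Al = 53.964/415.423 × 100 = 12.99%.
6.17 − 12.99 = -6.82 pp.

-6.82 percentage points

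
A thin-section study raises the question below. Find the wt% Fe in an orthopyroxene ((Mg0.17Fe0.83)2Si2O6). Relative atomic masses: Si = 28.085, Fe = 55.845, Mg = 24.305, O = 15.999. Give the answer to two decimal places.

36.62 wt%

M((Mg0.17Fe0.83)2Si2O6) = 253.130 g/mol.
Fe contributes 1.66 × 55.845 = 92.703 g per mole.
92.703/253.130 = 0.3662 → 36.62%.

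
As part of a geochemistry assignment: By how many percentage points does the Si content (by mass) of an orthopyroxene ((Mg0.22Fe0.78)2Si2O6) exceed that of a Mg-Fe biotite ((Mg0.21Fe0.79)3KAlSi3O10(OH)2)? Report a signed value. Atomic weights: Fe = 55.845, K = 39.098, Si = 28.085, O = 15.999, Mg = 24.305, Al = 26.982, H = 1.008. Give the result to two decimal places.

M((Mg0.22Fe0.78)2Si2O6) = 249.976 g/mol, so wt% Si = 56.170/249.976 × 100 = 22.47%.
M((Mg0.21Fe0.79)3KAlSi3O10(OH)2) = 492.004 g/mol, so wt% Si = 84.255/492.004 × 100 = 17.12%.
22.47 − 17.12 = 5.35 pp.

5.35 percentage points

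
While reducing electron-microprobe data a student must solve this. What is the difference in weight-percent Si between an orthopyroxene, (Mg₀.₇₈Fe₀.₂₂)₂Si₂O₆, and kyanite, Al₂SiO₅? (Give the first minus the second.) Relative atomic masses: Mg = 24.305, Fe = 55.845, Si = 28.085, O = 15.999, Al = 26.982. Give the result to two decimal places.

Si in (Mg₀.₇₈Fe₀.₂₂)₂Si₂O₆: molar mass 214.652 g/mol; 2×28.085 = 56.170 g → 26.17 wt%.
Si in Al₂SiO₅: molar mass 162.044 g/mol; 1×28.085 = 28.085 g → 17.33 wt%.
Difference = 26.17 − 17.33 = 8.84 percentage points.

8.84 percentage points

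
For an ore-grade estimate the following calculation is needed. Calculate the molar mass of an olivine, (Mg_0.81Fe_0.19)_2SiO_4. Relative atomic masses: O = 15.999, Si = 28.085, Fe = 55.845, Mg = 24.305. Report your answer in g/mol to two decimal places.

M = 1.62×24.305 + 0.38×55.845 + 1×28.085 + 4×15.999

152.68 g/mol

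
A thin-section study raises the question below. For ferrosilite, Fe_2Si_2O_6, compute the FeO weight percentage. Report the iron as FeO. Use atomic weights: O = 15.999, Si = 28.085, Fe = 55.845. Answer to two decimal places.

54.46 wt%

Formula mass = 263.854 g/mol.
2 Fe → 2.0000 mol FeO per formula unit; M(FeO) = 71.844, so FeO mass = 143.688 g.
143.688/263.854 × 100 = 54.46 wt%.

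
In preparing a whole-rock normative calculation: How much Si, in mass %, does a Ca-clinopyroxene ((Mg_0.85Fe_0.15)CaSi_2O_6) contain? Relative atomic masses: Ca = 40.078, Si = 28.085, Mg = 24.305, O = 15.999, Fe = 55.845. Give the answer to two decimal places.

M((Mg_0.85Fe_0.15)CaSi_2O_6) = 221.278 g/mol.
Si contributes 2 × 28.085 = 56.170 g per mole.
56.170/221.278 = 0.2538 → 25.38%.

25.38 mass %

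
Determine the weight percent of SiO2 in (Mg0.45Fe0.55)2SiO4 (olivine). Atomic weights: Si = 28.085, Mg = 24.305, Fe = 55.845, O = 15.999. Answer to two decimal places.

34.26 wt%

Molar mass of (Mg0.45Fe0.55)2SiO4 = 0.90*24.305 + 1.10*55.845 + 1*28.085 + 4*15.999 = 175.385 g/mol.
Each formula unit contains 1 Si, equivalent to 1/1 = 1.0000 mol SiO2.
M(SiO2) = 1×28.085 + 2×15.999 = 60.083 g/mol.
Mass of SiO2 per formula unit = 1.0000 × 60.083 = 60.083 g.
SiO2 wt% = 60.083 / 175.385 × 100 = 34.26%.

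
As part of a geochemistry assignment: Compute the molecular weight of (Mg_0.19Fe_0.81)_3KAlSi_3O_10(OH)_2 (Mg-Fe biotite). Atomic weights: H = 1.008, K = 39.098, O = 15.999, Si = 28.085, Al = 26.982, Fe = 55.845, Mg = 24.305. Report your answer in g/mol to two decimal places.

493.90 g/mol

M = 0.57*24.305 + 2.43*55.845 + 1*39.098 + 1*26.982 + 3*28.085 + 12*15.999 + 2*1.008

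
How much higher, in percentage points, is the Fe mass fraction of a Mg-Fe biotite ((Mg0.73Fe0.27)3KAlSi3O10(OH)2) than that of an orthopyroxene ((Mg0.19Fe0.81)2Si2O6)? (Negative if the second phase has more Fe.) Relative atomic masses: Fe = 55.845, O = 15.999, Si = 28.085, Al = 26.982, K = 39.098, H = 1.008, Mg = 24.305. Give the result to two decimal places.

M((Mg0.73Fe0.27)3KAlSi3O10(OH)2) = 442.801 g/mol, so wt% Fe = 45.234/442.801 × 100 = 10.22%.
M((Mg0.19Fe0.81)2Si2O6) = 251.869 g/mol, so wt% Fe = 90.469/251.869 × 100 = 35.92%.
10.22 − 35.92 = -25.70 pp.

-25.70 percentage points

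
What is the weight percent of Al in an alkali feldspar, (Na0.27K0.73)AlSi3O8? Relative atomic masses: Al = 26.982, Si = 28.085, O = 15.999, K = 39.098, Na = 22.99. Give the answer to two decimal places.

9.85 weight percent

Molar mass of (Na0.27K0.73)AlSi3O8: 0.27×22.99 + 0.73×39.098 + 1×26.982 + 3×28.085 + 8×15.999 = 273.978 g/mol.
Mass of Al per formula unit: 1 × 26.982 = 26.982 g.
Weight fraction Al = 26.982 / 273.978 = 0.0985.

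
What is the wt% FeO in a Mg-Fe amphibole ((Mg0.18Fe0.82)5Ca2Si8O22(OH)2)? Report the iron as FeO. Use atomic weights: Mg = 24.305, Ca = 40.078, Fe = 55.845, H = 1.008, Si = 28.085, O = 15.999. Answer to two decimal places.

31.28 wt%

M((Mg0.18Fe0.82)5Ca2Si8O22(OH)2) = 941.667 g/mol; M(FeO) = 71.844 g/mol.
Moles FeO per formula unit = 4.10 Fe ÷ 1 = 4.1000.
FeO fraction = (4.1000 × 71.844) / 941.667 = 294.560/941.667 = 0.3128.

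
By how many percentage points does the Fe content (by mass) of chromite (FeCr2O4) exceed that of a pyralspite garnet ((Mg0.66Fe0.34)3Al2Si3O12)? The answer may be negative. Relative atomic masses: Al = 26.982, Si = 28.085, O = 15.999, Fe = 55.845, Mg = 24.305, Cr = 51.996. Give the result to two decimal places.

First mineral: 55.845 g Fe in 223.833 g formula = 24.95 wt% Fe.
Second mineral: 56.962 g Fe in 435.293 g formula = 13.09 wt% Fe.
24.95% − 13.09% gives a difference of 11.86 percentage points.

11.86 percentage points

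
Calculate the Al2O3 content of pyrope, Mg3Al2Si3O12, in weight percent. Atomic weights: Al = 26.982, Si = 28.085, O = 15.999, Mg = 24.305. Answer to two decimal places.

25.29 wt%

M(Mg3Al2Si3O12) = 403.122 g/mol; M(Al2O3) = 101.961 g/mol.
Moles Al2O3 per formula unit = 2 Al ÷ 2 = 1.0000.
Al2O3 fraction = (1.0000 × 101.961) / 403.122 = 101.961/403.122 = 0.2529.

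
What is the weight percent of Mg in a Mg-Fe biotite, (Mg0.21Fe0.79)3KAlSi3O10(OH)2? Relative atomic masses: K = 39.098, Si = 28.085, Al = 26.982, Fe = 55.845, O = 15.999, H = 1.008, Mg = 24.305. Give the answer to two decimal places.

3.11 wt%

Molar mass of (Mg0.21Fe0.79)3KAlSi3O10(OH)2: 0.63·24.305 + 2.37·55.845 + 1·39.098 + 1·26.982 + 3·28.085 + 12·15.999 + 2·1.008 = 492.004 g/mol.
Mass of Mg per formula unit: 0.63 × 24.305 = 15.312 g.
Weight fraction Mg = 15.312 / 492.004 = 0.0311.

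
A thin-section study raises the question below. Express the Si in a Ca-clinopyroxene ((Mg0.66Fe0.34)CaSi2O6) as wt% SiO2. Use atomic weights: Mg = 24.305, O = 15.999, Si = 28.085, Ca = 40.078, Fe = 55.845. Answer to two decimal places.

52.87 wt%

Formula mass = 227.271 g/mol.
2 Si → 2.0000 mol SiO2 per formula unit; M(SiO2) = 60.083, so SiO2 mass = 120.166 g.
120.166/227.271 × 100 = 52.87 wt%.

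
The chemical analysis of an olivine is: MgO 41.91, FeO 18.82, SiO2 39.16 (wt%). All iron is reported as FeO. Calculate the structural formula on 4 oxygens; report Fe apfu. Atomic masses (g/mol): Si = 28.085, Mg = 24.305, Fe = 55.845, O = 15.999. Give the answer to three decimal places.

41.91 wt% MgO ÷ 40.304 g/mol = 1.03985 mol, giving 1.03985 Mg and 1.03985 O.
18.82 wt% FeO ÷ 71.844 g/mol = 0.26196 mol, giving 0.26196 Fe and 0.26196 O.
39.16 wt% SiO2 ÷ 60.083 g/mol = 0.65177 mol, giving 0.65177 Si and 1.30354 O.
Oxygen sums to 2.60535; scaling by 4/2.60535 = 1.53530 puts the formula on 4 O.
Fe: 0.26196 × 1.53530 = 0.402 atoms per formula unit.

0.402 Fe apfu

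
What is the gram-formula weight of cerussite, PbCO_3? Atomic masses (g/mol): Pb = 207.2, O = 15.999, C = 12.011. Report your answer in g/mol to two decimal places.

Pb: 1 × 207.2 = 207.2000
C: 1 × 12.011 = 12.0110
O: 3 × 15.999 = 47.9970
Summing the contributions gives the formula mass.

267.21 g/mol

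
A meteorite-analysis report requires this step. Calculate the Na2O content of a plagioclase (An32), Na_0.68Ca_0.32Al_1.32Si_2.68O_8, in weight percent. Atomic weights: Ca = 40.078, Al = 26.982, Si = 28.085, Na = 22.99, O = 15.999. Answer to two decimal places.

7.88 wt%

Formula mass = 267.334 g/mol.
0.68 Na → 0.3400 mol Na2O per formula unit; M(Na2O) = 61.979, so Na2O mass = 21.073 g.
21.073/267.334 × 100 = 7.88 wt%.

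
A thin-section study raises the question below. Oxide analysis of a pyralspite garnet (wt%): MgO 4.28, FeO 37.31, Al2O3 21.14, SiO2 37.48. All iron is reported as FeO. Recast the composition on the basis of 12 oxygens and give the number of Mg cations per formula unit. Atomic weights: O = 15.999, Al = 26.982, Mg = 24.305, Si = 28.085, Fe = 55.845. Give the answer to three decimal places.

4.28 wt% MgO ÷ 40.304 g/mol = 0.10619 mol, giving 0.10619 Mg and 0.10619 O.
37.31 wt% FeO ÷ 71.844 g/mol = 0.51932 mol, giving 0.51932 Fe and 0.51932 O.
21.14 wt% Al2O3 ÷ 101.961 g/mol = 0.20733 mol, giving 0.41466 Al and 0.62199 O.
37.48 wt% SiO2 ÷ 60.083 g/mol = 0.62380 mol, giving 0.62380 Si and 1.24760 O.
Oxygen sums to 2.49510; scaling by 12/2.49510 = 4.80943 puts the formula on 12 O.
Mg: 0.10619 × 4.80943 = 0.511 atoms per formula unit.

0.511 Mg apfu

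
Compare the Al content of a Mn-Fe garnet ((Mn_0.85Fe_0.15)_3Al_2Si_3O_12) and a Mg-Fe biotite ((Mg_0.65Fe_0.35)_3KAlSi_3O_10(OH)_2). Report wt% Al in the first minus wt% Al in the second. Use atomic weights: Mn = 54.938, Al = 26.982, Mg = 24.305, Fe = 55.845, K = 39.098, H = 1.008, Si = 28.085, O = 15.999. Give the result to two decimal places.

4.90 percentage points

First mineral: 53.964 g Al in 495.429 g formula = 10.89 wt% Al.
Second mineral: 26.982 g Al in 450.371 g formula = 5.99 wt% Al.
10.89% − 5.99% gives a difference of 4.90 percentage points.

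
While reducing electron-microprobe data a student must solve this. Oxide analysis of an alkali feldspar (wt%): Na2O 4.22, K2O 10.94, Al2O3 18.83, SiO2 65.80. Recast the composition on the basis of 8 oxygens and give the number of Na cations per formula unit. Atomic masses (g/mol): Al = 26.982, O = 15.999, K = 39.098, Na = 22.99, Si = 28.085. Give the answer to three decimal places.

0.372 Na apfu

4.22 wt% Na2O ÷ 61.979 g/mol = 0.06809 mol, giving 0.13618 Na and 0.06809 O.
10.94 wt% K2O ÷ 94.195 g/mol = 0.11614 mol, giving 0.23228 K and 0.11614 O.
18.83 wt% Al2O3 ÷ 101.961 g/mol = 0.18468 mol, giving 0.36936 Al and 0.55404 O.
65.80 wt% SiO2 ÷ 60.083 g/mol = 1.09515 mol, giving 1.09515 Si and 2.19030 O.
Oxygen sums to 2.92857; scaling by 8/2.92857 = 2.73171 puts the formula on 8 O.
Na: 0.13618 × 2.73171 = 0.372 atoms per formula unit.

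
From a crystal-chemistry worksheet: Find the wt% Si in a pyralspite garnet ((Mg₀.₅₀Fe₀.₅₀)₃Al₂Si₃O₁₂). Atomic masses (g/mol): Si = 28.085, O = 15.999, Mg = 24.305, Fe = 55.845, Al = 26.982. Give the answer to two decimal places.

M((Mg₀.₅₀Fe₀.₅₀)₃Al₂Si₃O₁₂) = 450.432 g/mol.
Si contributes 3 × 28.085 = 84.255 g per mole.
84.255/450.432 = 0.1871 → 18.71%.

18.71 mass %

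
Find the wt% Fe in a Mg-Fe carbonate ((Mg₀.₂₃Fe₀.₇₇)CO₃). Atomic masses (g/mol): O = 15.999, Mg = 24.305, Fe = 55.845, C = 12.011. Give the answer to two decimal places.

Molar mass of (Mg₀.₂₃Fe₀.₇₇)CO₃: 0.23*24.305 + 0.77*55.845 + 1*12.011 + 3*15.999 = 108.599 g/mol.
Mass of Fe per formula unit: 0.77 × 55.845 = 43.001 g.
Weight fraction Fe = 43.001 / 108.599 = 0.3960.

39.60 wt%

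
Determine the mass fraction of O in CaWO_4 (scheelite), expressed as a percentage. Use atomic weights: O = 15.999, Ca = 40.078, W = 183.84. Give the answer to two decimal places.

22.23 mass %

Formula mass = 1·40.078 + 1·183.84 + 4·15.999 = 287.914 g/mol, of which 63.996 g is O.
So O makes up 63.996/287.914 = 0.2223 of the mass, i.e. 22.23%.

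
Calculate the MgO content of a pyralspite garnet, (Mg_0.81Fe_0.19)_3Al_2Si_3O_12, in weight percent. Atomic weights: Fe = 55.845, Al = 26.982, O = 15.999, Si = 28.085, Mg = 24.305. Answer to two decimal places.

M((Mg_0.81Fe_0.19)_3Al_2Si_3O_12) = 421.100 g/mol; M(MgO) = 40.304 g/mol.
Moles MgO per formula unit = 2.43 Mg ÷ 1 = 2.4300.
MgO fraction = (2.4300 × 40.304) / 421.100 = 97.939/421.100 = 0.2326.

23.26 wt%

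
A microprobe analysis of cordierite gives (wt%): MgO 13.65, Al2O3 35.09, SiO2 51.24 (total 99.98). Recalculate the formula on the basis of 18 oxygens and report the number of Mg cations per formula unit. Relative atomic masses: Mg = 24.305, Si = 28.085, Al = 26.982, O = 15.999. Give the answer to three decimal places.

1.981 Mg apfu

13.65 wt% MgO ÷ 40.304 g/mol = 0.33868 mol, giving 0.33868 Mg and 0.33868 O.
35.09 wt% Al2O3 ÷ 101.961 g/mol = 0.34415 mol, giving 0.68830 Al and 1.03245 O.
51.24 wt% SiO2 ÷ 60.083 g/mol = 0.85282 mol, giving 0.85282 Si and 1.70564 O.
Oxygen sums to 3.07677; scaling by 18/3.07677 = 5.85029 puts the formula on 18 O.
Mg: 0.33868 × 5.85029 = 1.981 atoms per formula unit.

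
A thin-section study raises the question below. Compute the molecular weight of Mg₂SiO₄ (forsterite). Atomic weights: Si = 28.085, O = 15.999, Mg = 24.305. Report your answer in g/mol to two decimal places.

140.69 g/mol

The formula mass is the sum 2·24.305 + 1·28.085 + 4·15.999.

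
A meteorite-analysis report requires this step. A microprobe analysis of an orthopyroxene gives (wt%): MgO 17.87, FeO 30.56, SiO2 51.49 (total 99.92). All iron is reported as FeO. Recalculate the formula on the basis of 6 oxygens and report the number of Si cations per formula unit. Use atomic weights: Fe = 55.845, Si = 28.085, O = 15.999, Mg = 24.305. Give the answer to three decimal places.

1.991 Si apfu

MgO: 17.87/40.304 = 0.44338 mol → 0.44338 mol Mg, 0.44338 mol O.
FeO: 30.56/71.844 = 0.42537 mol → 0.42537 mol Fe, 0.42537 mol O.
SiO2: 51.49/60.083 = 0.85698 mol → 0.85698 mol Si, 1.71396 mol O.
Total oxygen = 2.58271 mol. Normalization factor = 6/2.58271 = 2.32314.
Si per 6 O = 0.85698 × 2.32314 = 1.991.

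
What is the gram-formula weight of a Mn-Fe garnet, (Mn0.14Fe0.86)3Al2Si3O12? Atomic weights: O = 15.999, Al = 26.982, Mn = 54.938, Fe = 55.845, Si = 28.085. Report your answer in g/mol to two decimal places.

Mn: 0.42 × 54.938 = 23.0740
Fe: 2.58 × 55.845 = 144.0801
Al: 2 × 26.982 = 53.9640
Si: 3 × 28.085 = 84.2550
O: 12 × 15.999 = 191.9880
Summing the contributions gives the formula mass.

497.36 g/mol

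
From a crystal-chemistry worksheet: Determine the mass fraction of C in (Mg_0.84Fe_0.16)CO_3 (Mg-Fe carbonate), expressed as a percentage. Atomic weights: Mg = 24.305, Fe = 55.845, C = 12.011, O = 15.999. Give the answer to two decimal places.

Molar mass of (Mg_0.84Fe_0.16)CO_3: 0.84×24.305 + 0.16×55.845 + 1×12.011 + 3×15.999 = 89.359 g/mol.
Mass of C per formula unit: 1 × 12.011 = 12.011 g.
Weight fraction C = 12.011 / 89.359 = 0.1344.

13.44 weight percent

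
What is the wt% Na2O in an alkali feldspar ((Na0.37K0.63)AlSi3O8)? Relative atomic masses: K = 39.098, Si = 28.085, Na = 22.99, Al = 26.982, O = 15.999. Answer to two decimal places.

4.21 wt%

Formula mass = 272.367 g/mol.
0.37 Na → 0.1850 mol Na2O per formula unit; M(Na2O) = 61.979, so Na2O mass = 11.466 g.
11.466/272.367 × 100 = 4.21 wt%.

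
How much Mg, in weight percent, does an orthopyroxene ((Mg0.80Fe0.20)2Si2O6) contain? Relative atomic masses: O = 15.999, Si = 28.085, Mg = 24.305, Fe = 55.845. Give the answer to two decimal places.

Formula mass = 1.60×24.305 + 0.40×55.845 + 2×28.085 + 6×15.999 = 213.390 g/mol, of which 38.888 g is Mg.
So Mg makes up 38.888/213.390 = 0.1822 of the mass, i.e. 18.22%.

18.22 weight percent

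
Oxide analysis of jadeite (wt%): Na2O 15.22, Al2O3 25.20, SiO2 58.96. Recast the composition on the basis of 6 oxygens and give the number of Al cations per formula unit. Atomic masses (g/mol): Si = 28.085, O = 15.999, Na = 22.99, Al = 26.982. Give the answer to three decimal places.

Na2O (M=61.979): mol = 0.24557; Na = 0.49114, O = 0.24557.
Al2O3 (M=101.961): mol = 0.24715; Al = 0.49430, O = 0.74145.
SiO2 (M=60.083): mol = 0.98131; Si = 0.98131, O = 1.96262.
ΣO = 2.94964; factor = 6/ΣO = 2.03415.
Al apfu = 0.49430 × 2.03415 = 1.005.

1.005 Al apfu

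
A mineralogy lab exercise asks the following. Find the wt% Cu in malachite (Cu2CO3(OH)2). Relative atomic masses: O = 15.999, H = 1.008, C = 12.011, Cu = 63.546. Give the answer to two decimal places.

57.48 mass %

M(Cu2CO3(OH)2) = 221.114 g/mol.
Cu contributes 2 × 63.546 = 127.092 g per mole.
127.092/221.114 = 0.5748 → 57.48%.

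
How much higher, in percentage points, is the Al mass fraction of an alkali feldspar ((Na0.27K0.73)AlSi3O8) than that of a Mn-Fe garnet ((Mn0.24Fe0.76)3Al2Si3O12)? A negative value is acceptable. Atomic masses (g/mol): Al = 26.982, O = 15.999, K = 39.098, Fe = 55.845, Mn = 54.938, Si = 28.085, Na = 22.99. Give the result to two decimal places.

-1.01 percentage points

M((Na0.27K0.73)AlSi3O8) = 273.978 g/mol, so wt% Al = 26.982/273.978 × 100 = 9.85%.
M((Mn0.24Fe0.76)3Al2Si3O12) = 497.089 g/mol, so wt% Al = 53.964/497.089 × 100 = 10.86%.
9.85 − 10.86 = -1.01 pp.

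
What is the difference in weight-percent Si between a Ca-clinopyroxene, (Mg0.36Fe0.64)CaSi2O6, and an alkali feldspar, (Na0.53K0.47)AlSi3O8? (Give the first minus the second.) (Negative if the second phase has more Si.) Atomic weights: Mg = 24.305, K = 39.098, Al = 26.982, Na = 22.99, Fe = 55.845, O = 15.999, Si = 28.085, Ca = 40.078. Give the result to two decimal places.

-7.50 percentage points

M((Mg0.36Fe0.64)CaSi2O6) = 236.733 g/mol, so wt% Si = 56.170/236.733 × 100 = 23.73%.
M((Na0.53K0.47)AlSi3O8) = 269.790 g/mol, so wt% Si = 84.255/269.790 × 100 = 31.23%.
23.73 − 31.23 = -7.50 pp.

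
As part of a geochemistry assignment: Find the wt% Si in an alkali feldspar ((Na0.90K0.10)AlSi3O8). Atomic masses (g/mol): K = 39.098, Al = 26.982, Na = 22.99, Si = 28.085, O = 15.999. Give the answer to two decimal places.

31.94 mass %

M((Na0.90K0.10)AlSi3O8) = 263.830 g/mol.
Si contributes 3 × 28.085 = 84.255 g per mole.
84.255/263.830 = 0.3194 → 31.94%.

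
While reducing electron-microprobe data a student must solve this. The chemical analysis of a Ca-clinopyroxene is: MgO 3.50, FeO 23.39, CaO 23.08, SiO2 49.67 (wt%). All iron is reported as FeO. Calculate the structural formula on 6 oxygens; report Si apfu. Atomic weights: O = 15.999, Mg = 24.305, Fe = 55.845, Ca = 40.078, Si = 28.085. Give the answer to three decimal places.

3.50 wt% MgO ÷ 40.304 g/mol = 0.08684 mol, giving 0.08684 Mg and 0.08684 O.
23.39 wt% FeO ÷ 71.844 g/mol = 0.32557 mol, giving 0.32557 Fe and 0.32557 O.
23.08 wt% CaO ÷ 56.077 g/mol = 0.41158 mol, giving 0.41158 Ca and 0.41158 O.
49.67 wt% SiO2 ÷ 60.083 g/mol = 0.82669 mol, giving 0.82669 Si and 1.65338 O.
Oxygen sums to 2.47737; scaling by 6/2.47737 = 2.42192 puts the formula on 6 O.
Si: 0.82669 × 2.42192 = 2.002 atoms per formula unit.

2.002 Si apfu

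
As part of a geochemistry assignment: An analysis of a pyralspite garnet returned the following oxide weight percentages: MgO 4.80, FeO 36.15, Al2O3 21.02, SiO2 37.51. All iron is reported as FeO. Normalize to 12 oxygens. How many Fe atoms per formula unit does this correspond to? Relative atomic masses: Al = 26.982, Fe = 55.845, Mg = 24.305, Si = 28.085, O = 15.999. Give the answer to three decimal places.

4.80 wt% MgO ÷ 40.304 g/mol = 0.11909 mol, giving 0.11909 Mg and 0.11909 O.
36.15 wt% FeO ÷ 71.844 g/mol = 0.50317 mol, giving 0.50317 Fe and 0.50317 O.
21.02 wt% Al2O3 ÷ 101.961 g/mol = 0.20616 mol, giving 0.41232 Al and 0.61848 O.
37.51 wt% SiO2 ÷ 60.083 g/mol = 0.62430 mol, giving 0.62430 Si and 1.24860 O.
Oxygen sums to 2.48934; scaling by 12/2.48934 = 4.82055 puts the formula on 12 O.
Fe: 0.50317 × 4.82055 = 2.426 atoms per formula unit.

2.426 Fe apfu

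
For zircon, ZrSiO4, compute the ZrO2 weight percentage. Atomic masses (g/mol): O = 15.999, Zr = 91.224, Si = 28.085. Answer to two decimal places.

67.22 wt%

Formula mass = 183.305 g/mol.
1 Zr → 1.0000 mol ZrO2 per formula unit; M(ZrO2) = 123.222, so ZrO2 mass = 123.222 g.
123.222/183.305 × 100 = 67.22 wt%.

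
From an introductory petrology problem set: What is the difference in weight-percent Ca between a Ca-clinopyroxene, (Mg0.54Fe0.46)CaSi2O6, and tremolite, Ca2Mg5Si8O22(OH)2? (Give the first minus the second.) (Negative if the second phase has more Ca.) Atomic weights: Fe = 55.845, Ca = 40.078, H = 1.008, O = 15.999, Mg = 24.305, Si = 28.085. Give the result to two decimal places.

First mineral: 40.078 g Ca in 231.055 g formula = 17.35 wt% Ca.
Second mineral: 80.156 g Ca in 812.353 g formula = 9.87 wt% Ca.
17.35% − 9.87% gives a difference of 7.48 percentage points.

7.48 percentage points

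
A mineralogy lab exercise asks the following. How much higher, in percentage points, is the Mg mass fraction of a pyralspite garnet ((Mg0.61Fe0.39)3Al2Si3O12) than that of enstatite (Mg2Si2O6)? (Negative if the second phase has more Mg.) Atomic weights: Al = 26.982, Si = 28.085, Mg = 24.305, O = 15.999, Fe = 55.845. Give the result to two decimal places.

First mineral: 44.478 g Mg in 440.024 g formula = 10.11 wt% Mg.
Second mineral: 48.610 g Mg in 200.774 g formula = 24.21 wt% Mg.
10.11% − 24.21% gives a difference of -14.10 percentage points.

-14.10 percentage points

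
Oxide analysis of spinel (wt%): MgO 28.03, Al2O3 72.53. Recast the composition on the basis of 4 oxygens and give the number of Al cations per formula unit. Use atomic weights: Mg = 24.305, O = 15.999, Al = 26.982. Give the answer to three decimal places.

28.03 wt% MgO ÷ 40.304 g/mol = 0.69546 mol, giving 0.69546 Mg and 0.69546 O.
72.53 wt% Al2O3 ÷ 101.961 g/mol = 0.71135 mol, giving 1.42270 Al and 2.13405 O.
Oxygen sums to 2.82951; scaling by 4/2.82951 = 1.41367 puts the formula on 4 O.
Al: 1.42270 × 1.41367 = 2.011 atoms per formula unit.

2.011 Al apfu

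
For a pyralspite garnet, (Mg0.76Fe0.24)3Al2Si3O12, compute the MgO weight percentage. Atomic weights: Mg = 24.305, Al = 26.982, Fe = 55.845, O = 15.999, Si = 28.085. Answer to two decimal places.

M((Mg0.76Fe0.24)3Al2Si3O12) = 425.831 g/mol; M(MgO) = 40.304 g/mol.
Moles MgO per formula unit = 2.28 Mg ÷ 1 = 2.2800.
MgO fraction = (2.2800 × 40.304) / 425.831 = 91.893/425.831 = 0.2158.

21.58 wt%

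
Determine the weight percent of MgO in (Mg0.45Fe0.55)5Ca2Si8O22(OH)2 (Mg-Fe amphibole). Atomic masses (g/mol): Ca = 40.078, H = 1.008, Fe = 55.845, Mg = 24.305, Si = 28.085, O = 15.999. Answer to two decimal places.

10.09 wt%

M((Mg0.45Fe0.55)5Ca2Si8O22(OH)2) = 899.088 g/mol; M(MgO) = 40.304 g/mol.
Moles MgO per formula unit = 2.25 Mg ÷ 1 = 2.2500.
MgO fraction = (2.2500 × 40.304) / 899.088 = 90.684/899.088 = 0.1009.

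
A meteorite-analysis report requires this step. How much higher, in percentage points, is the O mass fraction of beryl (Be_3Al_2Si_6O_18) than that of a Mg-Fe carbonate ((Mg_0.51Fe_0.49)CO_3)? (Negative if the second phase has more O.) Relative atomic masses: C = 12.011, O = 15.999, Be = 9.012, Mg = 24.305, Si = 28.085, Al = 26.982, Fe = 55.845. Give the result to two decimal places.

O in Be_3Al_2Si_6O_18: molar mass 537.492 g/mol; 18×15.999 = 287.982 g → 53.58 wt%.
O in (Mg_0.51Fe_0.49)CO_3: molar mass 99.768 g/mol; 3×15.999 = 47.997 g → 48.11 wt%.
Difference = 53.58 − 48.11 = 5.47 percentage points.

5.47 percentage points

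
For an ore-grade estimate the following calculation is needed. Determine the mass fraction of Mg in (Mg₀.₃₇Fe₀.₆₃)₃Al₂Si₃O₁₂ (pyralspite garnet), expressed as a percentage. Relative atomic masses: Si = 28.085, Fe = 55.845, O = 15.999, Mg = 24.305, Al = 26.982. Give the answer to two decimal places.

Molar mass of (Mg₀.₃₇Fe₀.₆₃)₃Al₂Si₃O₁₂: 1.11·24.305 + 1.89·55.845 + 2·26.982 + 3·28.085 + 12·15.999 = 462.733 g/mol.
Mass of Mg per formula unit: 1.11 × 24.305 = 26.979 g.
Weight fraction Mg = 26.979 / 462.733 = 0.0583.

5.83 wt%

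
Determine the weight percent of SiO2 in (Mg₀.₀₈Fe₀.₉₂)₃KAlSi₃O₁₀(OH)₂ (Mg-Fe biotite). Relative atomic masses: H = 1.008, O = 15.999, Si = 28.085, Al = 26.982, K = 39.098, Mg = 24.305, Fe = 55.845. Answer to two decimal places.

Molar mass of (Mg₀.₀₈Fe₀.₉₂)₃KAlSi₃O₁₀(OH)₂ = 0.24×24.305 + 2.76×55.845 + 1×39.098 + 1×26.982 + 3×28.085 + 12×15.999 + 2×1.008 = 504.304 g/mol.
Each formula unit contains 3 Si, equivalent to 3/1 = 3.0000 mol SiO2.
M(SiO2) = 1×28.085 + 2×15.999 = 60.083 g/mol.
Mass of SiO2 per formula unit = 3.0000 × 60.083 = 180.249 g.
SiO2 wt% = 180.249 / 504.304 × 100 = 35.74%.

35.74 wt%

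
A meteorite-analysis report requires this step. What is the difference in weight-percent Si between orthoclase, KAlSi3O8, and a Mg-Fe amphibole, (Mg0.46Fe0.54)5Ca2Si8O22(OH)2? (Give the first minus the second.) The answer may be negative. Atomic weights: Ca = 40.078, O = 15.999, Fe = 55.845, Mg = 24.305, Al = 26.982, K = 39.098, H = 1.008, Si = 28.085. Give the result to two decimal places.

M(KAlSi3O8) = 278.327 g/mol, so wt% Si = 84.255/278.327 × 100 = 30.27%.
M((Mg0.46Fe0.54)5Ca2Si8O22(OH)2) = 897.511 g/mol, so wt% Si = 224.680/897.511 × 100 = 25.03%.
30.27 − 25.03 = 5.24 pp.

5.24 percentage points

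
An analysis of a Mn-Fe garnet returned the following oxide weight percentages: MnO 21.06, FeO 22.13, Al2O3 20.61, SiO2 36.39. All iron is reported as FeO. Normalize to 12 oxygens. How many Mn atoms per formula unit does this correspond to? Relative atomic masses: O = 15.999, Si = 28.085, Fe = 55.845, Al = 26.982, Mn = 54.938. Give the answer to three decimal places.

1.471 Mn apfu

MnO: 21.06/70.937 = 0.29688 mol → 0.29688 mol Mn, 0.29688 mol O.
FeO: 22.13/71.844 = 0.30803 mol → 0.30803 mol Fe, 0.30803 mol O.
Al2O3: 20.61/101.961 = 0.20214 mol → 0.40428 mol Al, 0.60642 mol O.
SiO2: 36.39/60.083 = 0.60566 mol → 0.60566 mol Si, 1.21132 mol O.
Total oxygen = 2.42265 mol. Normalization factor = 12/2.42265 = 4.95325.
Mn per 12 O = 0.29688 × 4.95325 = 1.471.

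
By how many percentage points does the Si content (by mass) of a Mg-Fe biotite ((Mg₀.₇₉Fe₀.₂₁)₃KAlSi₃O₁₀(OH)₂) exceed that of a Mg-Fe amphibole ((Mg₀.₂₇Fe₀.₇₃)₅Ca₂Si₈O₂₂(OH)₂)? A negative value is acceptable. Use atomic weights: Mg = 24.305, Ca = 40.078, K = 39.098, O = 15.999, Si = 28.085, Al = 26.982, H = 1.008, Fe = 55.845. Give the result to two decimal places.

Si in (Mg₀.₇₉Fe₀.₂₁)₃KAlSi₃O₁₀(OH)₂: molar mass 437.124 g/mol; 3×28.085 = 84.255 g → 19.27 wt%.
Si in (Mg₀.₂₇Fe₀.₇₃)₅Ca₂Si₈O₂₂(OH)₂: molar mass 927.474 g/mol; 8×28.085 = 224.680 g → 24.22 wt%.
Difference = 19.27 − 24.22 = -4.95 percentage points.

-4.95 percentage points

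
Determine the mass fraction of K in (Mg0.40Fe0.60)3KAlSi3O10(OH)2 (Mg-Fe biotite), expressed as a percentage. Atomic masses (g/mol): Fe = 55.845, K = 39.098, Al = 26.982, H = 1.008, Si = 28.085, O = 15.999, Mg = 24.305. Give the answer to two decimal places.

8.25 weight percent

M((Mg0.40Fe0.60)3KAlSi3O10(OH)2) = 474.026 g/mol.
K contributes 1 × 39.098 = 39.098 g per mole.
39.098/474.026 = 0.0825 → 8.25%.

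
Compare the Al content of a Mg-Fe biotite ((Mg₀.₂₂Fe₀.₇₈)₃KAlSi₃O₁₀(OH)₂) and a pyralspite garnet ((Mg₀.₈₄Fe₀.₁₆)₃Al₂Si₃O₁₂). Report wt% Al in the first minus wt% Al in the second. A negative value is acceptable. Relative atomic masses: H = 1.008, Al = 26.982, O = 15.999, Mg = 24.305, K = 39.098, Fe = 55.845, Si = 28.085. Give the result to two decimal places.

-7.41 percentage points

First mineral: 26.982 g Al in 491.058 g formula = 5.49 wt% Al.
Second mineral: 53.964 g Al in 418.261 g formula = 12.90 wt% Al.
5.49% − 12.90% gives a difference of -7.41 percentage points.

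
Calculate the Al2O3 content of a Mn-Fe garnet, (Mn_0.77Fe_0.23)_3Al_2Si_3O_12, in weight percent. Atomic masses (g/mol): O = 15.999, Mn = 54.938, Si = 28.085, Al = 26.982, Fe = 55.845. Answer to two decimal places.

Molar mass of (Mn_0.77Fe_0.23)_3Al_2Si_3O_12 = 2.31*54.938 + 0.69*55.845 + 2*26.982 + 3*28.085 + 12*15.999 = 495.647 g/mol.
Each formula unit contains 2 Al, equivalent to 2/2 = 1.0000 mol Al2O3.
M(Al2O3) = 2×26.982 + 3×15.999 = 101.961 g/mol.
Mass of Al2O3 per formula unit = 1.0000 × 101.961 = 101.961 g.
Al2O3 wt% = 101.961 / 495.647 × 100 = 20.57%.

20.57 wt%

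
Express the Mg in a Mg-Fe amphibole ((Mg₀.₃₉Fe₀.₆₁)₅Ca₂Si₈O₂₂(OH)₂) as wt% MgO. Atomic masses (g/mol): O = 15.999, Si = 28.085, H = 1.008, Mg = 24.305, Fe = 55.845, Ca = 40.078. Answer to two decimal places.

8.65 wt%

Molar mass of (Mg₀.₃₉Fe₀.₆₁)₅Ca₂Si₈O₂₂(OH)₂ = 1.95*24.305 + 3.05*55.845 + 2*40.078 + 8*28.085 + 24*15.999 + 2*1.008 = 908.550 g/mol.
Each formula unit contains 1.95 Mg, equivalent to 1.95/1 = 1.9500 mol MgO.
M(MgO) = 1×24.305 + 1×15.999 = 40.304 g/mol.
Mass of MgO per formula unit = 1.9500 × 40.304 = 78.593 g.
MgO wt% = 78.593 / 908.550 × 100 = 8.65%.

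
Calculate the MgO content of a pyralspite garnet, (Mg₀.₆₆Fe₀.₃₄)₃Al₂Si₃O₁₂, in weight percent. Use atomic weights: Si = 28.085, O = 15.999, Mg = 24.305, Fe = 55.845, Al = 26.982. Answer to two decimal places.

18.33 wt%

Formula mass = 435.293 g/mol.
1.98 Mg → 1.9800 mol MgO per formula unit; M(MgO) = 40.304, so MgO mass = 79.802 g.
79.802/435.293 × 100 = 18.33 wt%.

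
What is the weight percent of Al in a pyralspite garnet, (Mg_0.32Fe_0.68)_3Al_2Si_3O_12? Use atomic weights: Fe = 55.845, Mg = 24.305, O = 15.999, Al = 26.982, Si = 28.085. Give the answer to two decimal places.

11.54 weight percent

M((Mg_0.32Fe_0.68)_3Al_2Si_3O_12) = 467.464 g/mol.
Al contributes 2 × 26.982 = 53.964 g per mole.
53.964/467.464 = 0.1154 → 11.54%.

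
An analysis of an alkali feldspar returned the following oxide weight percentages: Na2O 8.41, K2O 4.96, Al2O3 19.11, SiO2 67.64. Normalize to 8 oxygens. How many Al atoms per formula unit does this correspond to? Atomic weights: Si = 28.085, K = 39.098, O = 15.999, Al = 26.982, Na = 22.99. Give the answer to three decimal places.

Na2O (M=61.979): mol = 0.13569; Na = 0.27138, O = 0.13569.
K2O (M=94.195): mol = 0.05266; K = 0.10532, O = 0.05266.
Al2O3 (M=101.961): mol = 0.18742; Al = 0.37484, O = 0.56226.
SiO2 (M=60.083): mol = 1.12578; Si = 1.12578, O = 2.25156.
ΣO = 3.00217; factor = 8/ΣO = 2.66474.
Al apfu = 0.37484 × 2.66474 = 0.999.

0.999 Al apfu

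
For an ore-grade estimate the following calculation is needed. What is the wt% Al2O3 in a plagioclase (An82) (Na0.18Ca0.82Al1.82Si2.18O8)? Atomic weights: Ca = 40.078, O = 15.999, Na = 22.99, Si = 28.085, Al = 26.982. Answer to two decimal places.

Molar mass of Na0.18Ca0.82Al1.82Si2.18O8 = 0.18·22.99 + 0.82·40.078 + 1.82·26.982 + 2.18·28.085 + 8·15.999 = 275.327 g/mol.
Each formula unit contains 1.82 Al, equivalent to 1.82/2 = 0.9100 mol Al2O3.
M(Al2O3) = 2×26.982 + 3×15.999 = 101.961 g/mol.
Mass of Al2O3 per formula unit = 0.9100 × 101.961 = 92.785 g.
Al2O3 wt% = 92.785 / 275.327 × 100 = 33.70%.

33.70 wt%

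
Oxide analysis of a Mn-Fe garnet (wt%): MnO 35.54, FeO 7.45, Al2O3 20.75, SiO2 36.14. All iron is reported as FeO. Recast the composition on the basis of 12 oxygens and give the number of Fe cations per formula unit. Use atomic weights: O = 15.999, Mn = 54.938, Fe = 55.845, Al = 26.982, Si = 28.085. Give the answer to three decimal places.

0.515 Fe apfu

MnO (M=70.937): mol = 0.50101; Mn = 0.50101, O = 0.50101.
FeO (M=71.844): mol = 0.10370; Fe = 0.10370, O = 0.10370.
Al2O3 (M=101.961): mol = 0.20351; Al = 0.40702, O = 0.61053.
SiO2 (M=60.083): mol = 0.60150; Si = 0.60150, O = 1.20300.
ΣO = 2.41824; factor = 12/ΣO = 4.96229.
Fe apfu = 0.10370 × 4.96229 = 0.515.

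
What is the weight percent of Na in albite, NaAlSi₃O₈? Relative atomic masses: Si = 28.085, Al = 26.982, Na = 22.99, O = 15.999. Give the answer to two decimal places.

8.77 mass %

M(NaAlSi₃O₈) = 262.219 g/mol.
Na contributes 1 × 22.99 = 22.990 g per mole.
22.990/262.219 = 0.0877 → 8.77%.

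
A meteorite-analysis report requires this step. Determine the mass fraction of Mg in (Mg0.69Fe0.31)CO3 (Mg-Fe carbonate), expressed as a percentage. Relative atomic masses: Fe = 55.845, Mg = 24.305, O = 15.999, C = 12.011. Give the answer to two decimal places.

Molar mass of (Mg0.69Fe0.31)CO3: 0.69×24.305 + 0.31×55.845 + 1×12.011 + 3×15.999 = 94.090 g/mol.
Mass of Mg per formula unit: 0.69 × 24.305 = 16.770 g.
Weight fraction Mg = 16.770 / 94.090 = 0.1782.

17.82 mass %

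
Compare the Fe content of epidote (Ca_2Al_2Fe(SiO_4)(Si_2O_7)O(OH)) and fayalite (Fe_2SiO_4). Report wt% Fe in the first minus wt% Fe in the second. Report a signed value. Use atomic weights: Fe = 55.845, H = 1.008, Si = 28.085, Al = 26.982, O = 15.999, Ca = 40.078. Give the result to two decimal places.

-43.25 percentage points

Fe in Ca_2Al_2Fe(SiO_4)(Si_2O_7)O(OH): molar mass 483.215 g/mol; 1×55.845 = 55.845 g → 11.56 wt%.
Fe in Fe_2SiO_4: molar mass 203.771 g/mol; 2×55.845 = 111.690 g → 54.81 wt%.
Difference = 11.56 − 54.81 = -43.25 percentage points.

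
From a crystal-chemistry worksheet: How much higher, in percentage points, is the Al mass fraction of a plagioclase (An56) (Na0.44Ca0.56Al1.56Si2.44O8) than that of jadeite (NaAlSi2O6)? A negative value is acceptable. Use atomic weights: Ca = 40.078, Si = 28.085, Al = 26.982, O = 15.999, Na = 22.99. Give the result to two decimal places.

M(Na0.44Ca0.56Al1.56Si2.44O8) = 271.171 g/mol, so wt% Al = 42.092/271.171 × 100 = 15.52%.
M(NaAlSi2O6) = 202.136 g/mol, so wt% Al = 26.982/202.136 × 100 = 13.35%.
15.52 − 13.35 = 2.17 pp.

2.17 percentage points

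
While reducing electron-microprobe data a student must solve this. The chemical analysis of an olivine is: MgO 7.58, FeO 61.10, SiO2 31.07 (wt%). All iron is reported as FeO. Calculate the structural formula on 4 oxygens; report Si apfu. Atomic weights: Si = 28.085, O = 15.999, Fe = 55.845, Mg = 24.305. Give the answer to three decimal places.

7.58 wt% MgO ÷ 40.304 g/mol = 0.18807 mol, giving 0.18807 Mg and 0.18807 O.
61.10 wt% FeO ÷ 71.844 g/mol = 0.85045 mol, giving 0.85045 Fe and 0.85045 O.
31.07 wt% SiO2 ÷ 60.083 g/mol = 0.51712 mol, giving 0.51712 Si and 1.03424 O.
Oxygen sums to 2.07276; scaling by 4/2.07276 = 1.92979 puts the formula on 4 O.
Si: 0.51712 × 1.92979 = 0.998 atoms per formula unit.

0.998 Si apfu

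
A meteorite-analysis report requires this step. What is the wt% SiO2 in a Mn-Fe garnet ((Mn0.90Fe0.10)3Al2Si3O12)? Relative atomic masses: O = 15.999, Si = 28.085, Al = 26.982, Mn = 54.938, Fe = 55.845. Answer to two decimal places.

Formula mass = 495.293 g/mol.
3 Si → 3.0000 mol SiO2 per formula unit; M(SiO2) = 60.083, so SiO2 mass = 180.249 g.
180.249/495.293 × 100 = 36.39 wt%.

36.39 wt%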